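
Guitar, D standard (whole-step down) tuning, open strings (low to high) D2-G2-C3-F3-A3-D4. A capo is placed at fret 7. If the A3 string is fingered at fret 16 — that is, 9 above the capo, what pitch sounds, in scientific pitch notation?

The capo raises the open A3 by 7 semitones to E4; fretting 9 more gives A3 + 7 + 9 = A3 + 16 semitones = C#5.

C#5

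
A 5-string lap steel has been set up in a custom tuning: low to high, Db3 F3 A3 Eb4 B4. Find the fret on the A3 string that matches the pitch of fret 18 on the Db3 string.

Db3 at fret 18 is Db3 + 18 semitones = G4.
The open A3 string is 8 semitones above the open Db3, so the same pitch on the A3 string lies at fret 18 − 8 = 10.

10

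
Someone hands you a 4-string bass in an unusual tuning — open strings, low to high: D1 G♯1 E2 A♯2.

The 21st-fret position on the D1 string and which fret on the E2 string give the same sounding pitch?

Fret 21 on D1 is MIDI 26 + 21 = 47 (B2). On the E2 string (open MIDI 40), that pitch is 47 − 40 = fret 7.

7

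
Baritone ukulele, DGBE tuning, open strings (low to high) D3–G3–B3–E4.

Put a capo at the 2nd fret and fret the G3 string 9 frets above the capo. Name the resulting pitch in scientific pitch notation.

F#4

The capo raises the open G3 by 2 semitones to A3; fretting 9 more gives G3 + 2 + 9 = G3 + 11 semitones = F#4.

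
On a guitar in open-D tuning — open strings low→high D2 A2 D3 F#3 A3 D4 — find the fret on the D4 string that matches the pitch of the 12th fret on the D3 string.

0

D3 at fret 12 is D3 + 12 semitones = D4.
The open D4 string is 12 semitones above the open D3, so the same pitch on the D4 string lies at fret 12 − 12 = 0.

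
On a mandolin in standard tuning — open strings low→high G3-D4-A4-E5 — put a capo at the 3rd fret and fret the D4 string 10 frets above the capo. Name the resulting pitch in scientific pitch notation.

The capo raises the open D4 by 3 semitones to F4; fretting 10 more gives D4 + 3 + 10 = D4 + 13 semitones = D#5.
(Also written Eb.)

D#5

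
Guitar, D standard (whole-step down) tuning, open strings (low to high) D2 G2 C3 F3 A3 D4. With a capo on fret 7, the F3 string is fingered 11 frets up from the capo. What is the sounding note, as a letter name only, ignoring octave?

The capo raises the open F3 by 7 semitones to C4; fretting 11 more gives F3 + 7 + 11 = F3 + 18 semitones, landing on B.

B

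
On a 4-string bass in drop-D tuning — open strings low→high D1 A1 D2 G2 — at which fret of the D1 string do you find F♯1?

F♯1 is 4 semitones above the open D1 (D–D#–E–F–F#), so it sits at fret 4.

4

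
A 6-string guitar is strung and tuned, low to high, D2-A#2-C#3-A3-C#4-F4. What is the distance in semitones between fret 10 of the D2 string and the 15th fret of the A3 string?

24 semitones

D2 at fret 10 → C3 (MIDI 48); A3 at fret 15 → C5 (MIDI 72).
48 − 72 = -24, so the two pitches are 24 semitones apart, with C5 the higher.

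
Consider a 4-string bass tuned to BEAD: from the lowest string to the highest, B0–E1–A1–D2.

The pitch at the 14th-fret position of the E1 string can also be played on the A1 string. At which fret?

E1 at fret 14 is E1 + 14 semitones = F♯2.
The open A1 string is 5 semitones above the open E1, so the same pitch on the A1 string lies at fret 14 − 5 = 9.

9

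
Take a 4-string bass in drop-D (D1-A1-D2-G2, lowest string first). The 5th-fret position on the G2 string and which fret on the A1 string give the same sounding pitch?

15

Fret 5 on G2 is MIDI 43 + 5 = 48 (C3). On the A1 string (open MIDI 33), that pitch is 48 − 33 = fret 15.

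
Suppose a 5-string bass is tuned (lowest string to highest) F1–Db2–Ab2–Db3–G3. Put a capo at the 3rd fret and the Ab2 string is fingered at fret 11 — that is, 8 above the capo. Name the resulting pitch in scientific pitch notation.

G3

The capo raises the open Ab2 by 3 semitones to B2; fretting 8 more gives Ab2 + 3 + 8 = Ab2 + 11 semitones = G3.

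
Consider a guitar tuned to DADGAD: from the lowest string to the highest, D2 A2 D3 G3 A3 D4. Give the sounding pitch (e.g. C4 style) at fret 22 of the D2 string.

C4

The open D2 string plus 22 semitones: D–D#–E–F–…–A#–B–C.
The walk passes from B into C 2 times, so the octave number goes from 2 to 4.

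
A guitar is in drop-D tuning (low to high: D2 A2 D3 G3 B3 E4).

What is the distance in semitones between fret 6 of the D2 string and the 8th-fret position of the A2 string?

9 semitones

D2 at fret 6 → G#2 (MIDI 44); A2 at fret 8 → F3 (MIDI 53).
44 − 53 = -9, so the two pitches are 9 semitones apart, with F3 the higher.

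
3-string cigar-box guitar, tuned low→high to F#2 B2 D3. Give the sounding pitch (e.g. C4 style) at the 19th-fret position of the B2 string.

F#4

B2 is MIDI 47. Adding 19 gives 66, which is F#4.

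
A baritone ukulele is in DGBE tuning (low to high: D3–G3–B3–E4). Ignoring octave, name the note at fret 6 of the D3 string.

The open D3 string plus 6 semitones: D–D#–E–F–F#–G–G#.

G#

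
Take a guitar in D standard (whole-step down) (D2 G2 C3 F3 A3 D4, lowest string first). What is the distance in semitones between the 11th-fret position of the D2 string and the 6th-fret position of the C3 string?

5 semitones

D2 at fret 11 → C#3 (MIDI 49); C3 at fret 6 → F#3 (MIDI 54).
49 − 54 = -5, so the two pitches are 5 semitones apart, with F#3 the higher.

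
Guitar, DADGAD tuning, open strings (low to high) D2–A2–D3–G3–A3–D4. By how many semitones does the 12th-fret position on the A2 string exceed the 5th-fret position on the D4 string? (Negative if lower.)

-10 semitones

A2 at fret 12 → A3 (MIDI 57); D4 at fret 5 → G4 (MIDI 67).
57 − 67 = -10, so the two pitches are 10 semitones apart.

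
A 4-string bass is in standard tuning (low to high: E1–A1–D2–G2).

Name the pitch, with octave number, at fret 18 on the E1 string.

Each fret is one semitone, so E1 + 18 = A#2.

A#2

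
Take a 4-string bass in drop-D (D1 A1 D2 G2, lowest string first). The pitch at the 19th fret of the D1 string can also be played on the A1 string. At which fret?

12

D1 at fret 19 is D1 + 19 semitones = A2.
The open A1 string is 7 semitones above the open D1, so the same pitch on the A1 string lies at fret 19 − 7 = 12.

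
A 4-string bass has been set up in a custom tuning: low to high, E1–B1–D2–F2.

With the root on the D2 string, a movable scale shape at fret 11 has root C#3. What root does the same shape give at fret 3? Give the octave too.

F2

Moving from fret 11 to fret 3 shifts the root by -8 semitones.
C#3 down 8 semitones is F2.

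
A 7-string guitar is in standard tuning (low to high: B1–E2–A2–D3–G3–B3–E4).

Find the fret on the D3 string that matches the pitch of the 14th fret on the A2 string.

9

Fret 14 on A2 is MIDI 45 + 14 = 59 (B3). On the D3 string (open MIDI 50), that pitch is 59 − 50 = fret 9.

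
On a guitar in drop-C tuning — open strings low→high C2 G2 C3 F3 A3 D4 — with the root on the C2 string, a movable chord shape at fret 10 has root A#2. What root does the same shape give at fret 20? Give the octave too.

Moving from fret 10 to fret 20 shifts the root by 10 semitones.
A#2 up 10 semitones is G#3.

G#3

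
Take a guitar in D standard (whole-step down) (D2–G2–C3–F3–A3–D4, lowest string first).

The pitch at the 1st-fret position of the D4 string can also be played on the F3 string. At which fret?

10

D4 at fret 1 is D4 + 1 semitone = D♯4.
The open F3 string is 9 semitones below the open D4, so the same pitch on the F3 string lies at fret 1 + 9 = 10.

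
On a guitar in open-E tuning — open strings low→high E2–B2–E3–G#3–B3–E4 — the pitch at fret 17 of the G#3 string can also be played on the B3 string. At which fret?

G#3 at fret 17 is G#3 + 17 semitones = C#5.
The open B3 string is 3 semitones above the open G#3, so the same pitch on the B3 string lies at fret 17 − 3 = 14.

14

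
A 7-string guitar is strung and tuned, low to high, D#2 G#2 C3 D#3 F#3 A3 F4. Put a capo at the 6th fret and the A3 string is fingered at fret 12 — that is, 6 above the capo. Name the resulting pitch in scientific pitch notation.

A4

The capo raises the open A3 by 6 semitones to D#4; fretting 6 more gives A3 + 6 + 6 = A3 + 12 semitones = A4.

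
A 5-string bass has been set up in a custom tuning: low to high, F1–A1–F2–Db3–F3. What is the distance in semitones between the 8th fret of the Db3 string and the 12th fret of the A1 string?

Db3 at fret 8 → A3 (MIDI 57); A1 at fret 12 → A2 (MIDI 45).
57 − 45 = 12, so the two pitches are 12 semitones apart, with A3 the higher.

12 semitones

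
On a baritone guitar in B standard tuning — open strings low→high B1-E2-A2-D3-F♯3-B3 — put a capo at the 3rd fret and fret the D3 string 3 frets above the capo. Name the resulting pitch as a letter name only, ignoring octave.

G♯

The capo raises the open D3 by 3 semitones to F3; fretting 3 more gives D3 + 3 + 3 = D3 + 6 semitones, landing on G♯.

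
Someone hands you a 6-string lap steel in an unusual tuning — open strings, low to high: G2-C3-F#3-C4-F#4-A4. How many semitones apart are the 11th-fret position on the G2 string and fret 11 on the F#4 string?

G2 at fret 11 → F#3 (MIDI 54); F#4 at fret 11 → F5 (MIDI 77).
54 − 77 = -23, so the two pitches are 23 semitones apart, with F5 the higher.

23 semitones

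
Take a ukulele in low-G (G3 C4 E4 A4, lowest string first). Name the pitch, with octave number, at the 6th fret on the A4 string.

Each fret is one semitone, so A4 + 6 = D#5.
(Equivalently spelled Eb5.)

D#5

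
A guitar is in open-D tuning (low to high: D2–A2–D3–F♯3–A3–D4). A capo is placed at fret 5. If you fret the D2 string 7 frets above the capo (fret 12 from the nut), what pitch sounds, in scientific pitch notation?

D3

The capo raises the open D2 by 5 semitones to G2; fretting 7 more gives D2 + 5 + 7 = D2 + 12 semitones = D3.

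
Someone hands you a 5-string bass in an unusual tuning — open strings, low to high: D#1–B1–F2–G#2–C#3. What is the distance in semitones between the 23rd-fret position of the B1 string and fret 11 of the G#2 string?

3 semitones

B1 at fret 23 → A#3 (MIDI 58); G#2 at fret 11 → G3 (MIDI 55).
58 − 55 = 3, so the two pitches are 3 semitones apart, with A#3 the higher.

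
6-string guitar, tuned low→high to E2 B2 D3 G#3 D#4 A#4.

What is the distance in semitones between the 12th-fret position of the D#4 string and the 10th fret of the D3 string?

15 semitones

D#4 at fret 12 → D#5 (MIDI 75); D3 at fret 10 → C4 (MIDI 60).
75 − 60 = 15, so the two pitches are 15 semitones apart, with D#5 the higher.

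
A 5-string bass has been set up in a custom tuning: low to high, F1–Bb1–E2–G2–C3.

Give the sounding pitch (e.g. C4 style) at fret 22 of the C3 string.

C3 is MIDI 48. Adding 22 gives 70, which is Bb4.

Bb4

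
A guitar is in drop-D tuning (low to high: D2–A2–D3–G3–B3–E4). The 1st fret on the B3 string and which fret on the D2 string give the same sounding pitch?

Fret 1 on B3 is MIDI 59 + 1 = 60 (C4). On the D2 string (open MIDI 38), that pitch is 60 − 38 = fret 22.

22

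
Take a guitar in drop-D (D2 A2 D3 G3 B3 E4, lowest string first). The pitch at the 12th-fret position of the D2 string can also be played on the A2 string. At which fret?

Fret 12 on D2 is MIDI 38 + 12 = 50 (D3). On the A2 string (open MIDI 45), that pitch is 50 − 45 = fret 5.

5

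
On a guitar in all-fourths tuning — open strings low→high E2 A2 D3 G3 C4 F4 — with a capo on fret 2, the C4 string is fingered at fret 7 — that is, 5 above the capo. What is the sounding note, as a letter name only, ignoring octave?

G

The capo raises the open C4 by 2 semitones to D4; fretting 5 more gives C4 + 2 + 5 = C4 + 7 semitones, landing on G.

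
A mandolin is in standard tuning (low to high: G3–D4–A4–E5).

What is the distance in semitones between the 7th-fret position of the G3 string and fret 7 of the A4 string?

G3 at fret 7 → D4 (MIDI 62); A4 at fret 7 → E5 (MIDI 76).
62 − 76 = -14, so the two pitches are 14 semitones apart, with E5 the higher.

14 semitones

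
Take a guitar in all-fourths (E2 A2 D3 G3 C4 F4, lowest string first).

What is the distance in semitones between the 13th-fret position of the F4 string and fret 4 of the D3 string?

24 semitones

F4 at fret 13 → F♯5 (MIDI 78); D3 at fret 4 → F♯3 (MIDI 54).
78 − 54 = 24, so the two pitches are 24 semitones apart, with F♯5 the higher.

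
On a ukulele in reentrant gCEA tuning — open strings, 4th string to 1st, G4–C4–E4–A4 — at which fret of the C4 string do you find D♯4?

3

D♯4 is 3 semitones above the open C4 (C–C#–D–D#), so it sits at fret 3.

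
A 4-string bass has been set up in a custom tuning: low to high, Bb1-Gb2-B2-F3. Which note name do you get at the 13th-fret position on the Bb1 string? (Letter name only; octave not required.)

B

Each fret is one semitone, so Bb1 + 13 = B.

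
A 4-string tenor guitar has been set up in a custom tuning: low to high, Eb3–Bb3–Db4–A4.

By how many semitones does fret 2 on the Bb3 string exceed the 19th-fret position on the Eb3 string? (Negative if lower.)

-10 semitones

Bb3 at fret 2 → C4 (MIDI 60); Eb3 at fret 19 → Bb4 (MIDI 70).
60 − 70 = -10, so the two pitches are 10 semitones apart.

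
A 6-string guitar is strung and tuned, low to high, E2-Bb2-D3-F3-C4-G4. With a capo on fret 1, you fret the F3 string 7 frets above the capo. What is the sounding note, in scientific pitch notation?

The capo raises the open F3 by 1 semitone to Gb3; fretting 7 more gives F3 + 1 + 7 = F3 + 8 semitones = Db4.
(Also written C#.)

Db4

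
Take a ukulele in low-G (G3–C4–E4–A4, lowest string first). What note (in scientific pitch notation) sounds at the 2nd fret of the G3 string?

G3 is MIDI 55. Adding 2 gives 57, which is A3.

A3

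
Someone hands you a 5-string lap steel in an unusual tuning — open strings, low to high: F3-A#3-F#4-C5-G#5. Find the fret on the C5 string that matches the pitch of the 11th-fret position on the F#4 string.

Fret 11 on F#4 is MIDI 66 + 11 = 77 (F5). On the C5 string (open MIDI 72), that pitch is 77 − 72 = fret 5.

5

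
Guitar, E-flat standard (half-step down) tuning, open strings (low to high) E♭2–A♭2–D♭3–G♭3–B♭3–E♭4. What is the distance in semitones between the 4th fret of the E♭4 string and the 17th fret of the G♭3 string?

4 semitones

E♭4 at fret 4 → G4 (MIDI 67); G♭3 at fret 17 → B4 (MIDI 71).
67 − 71 = -4, so the two pitches are 4 semitones apart, with B4 the higher.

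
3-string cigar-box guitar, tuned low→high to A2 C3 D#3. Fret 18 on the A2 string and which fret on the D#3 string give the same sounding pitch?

Fret 18 on A2 is MIDI 45 + 18 = 63 (D#4). On the D#3 string (open MIDI 51), that pitch is 63 − 51 = fret 12.

12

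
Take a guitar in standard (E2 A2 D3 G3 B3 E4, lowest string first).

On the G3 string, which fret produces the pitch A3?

2

A3 is 2 semitones above the open G3 (G–G#–A), so it sits at fret 2.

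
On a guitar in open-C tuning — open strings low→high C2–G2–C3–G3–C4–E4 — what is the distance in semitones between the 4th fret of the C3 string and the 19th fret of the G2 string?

C3 at fret 4 → E3 (MIDI 52); G2 at fret 19 → D4 (MIDI 62).
52 − 62 = -10, so the two pitches are 10 semitones apart, with D4 the higher.

10 semitones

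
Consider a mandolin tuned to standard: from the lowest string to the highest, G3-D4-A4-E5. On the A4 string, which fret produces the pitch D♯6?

18

D♯6 is 18 semitones above the open A4 (A–A#–B–C–…–C#–D–D#), so it sits at fret 18.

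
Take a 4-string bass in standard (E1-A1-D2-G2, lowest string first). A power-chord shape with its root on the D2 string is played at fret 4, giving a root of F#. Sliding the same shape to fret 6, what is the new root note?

Moving from fret 4 to fret 6 shifts the root by 2 semitones.
F# up 2 semitones is G#.

G#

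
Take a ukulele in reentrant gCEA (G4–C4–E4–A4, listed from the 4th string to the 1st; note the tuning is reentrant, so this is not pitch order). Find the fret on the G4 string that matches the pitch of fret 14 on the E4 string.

E4 at fret 14 is E4 + 14 semitones = F#5.
The open G4 string is 3 semitones above the open E4, so the same pitch on the G4 string lies at fret 14 − 3 = 11.

11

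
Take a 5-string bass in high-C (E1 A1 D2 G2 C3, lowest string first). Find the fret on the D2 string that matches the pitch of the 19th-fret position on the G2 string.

24

Fret 19 on G2 is MIDI 43 + 19 = 62 (D4). On the D2 string (open MIDI 38), that pitch is 62 − 38 = fret 24.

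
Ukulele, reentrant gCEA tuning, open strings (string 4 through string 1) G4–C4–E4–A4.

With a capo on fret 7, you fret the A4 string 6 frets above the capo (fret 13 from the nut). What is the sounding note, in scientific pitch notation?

A#5

The capo raises the open A4 by 7 semitones to E5; fretting 6 more gives A4 + 7 + 6 = A4 + 13 semitones = A#5.
(Also written Bb.)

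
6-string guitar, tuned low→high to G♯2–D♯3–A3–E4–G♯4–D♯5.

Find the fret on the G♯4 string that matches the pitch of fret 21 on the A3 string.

Fret 21 on A3 is MIDI 57 + 21 = 78 (F♯5). On the G♯4 string (open MIDI 68), that pitch is 78 − 68 = fret 10.

10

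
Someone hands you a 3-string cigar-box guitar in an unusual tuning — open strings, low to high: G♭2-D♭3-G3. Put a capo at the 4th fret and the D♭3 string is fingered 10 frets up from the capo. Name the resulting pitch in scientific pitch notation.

The capo raises the open D♭3 by 4 semitones to F3; fretting 10 more gives D♭3 + 4 + 10 = D♭3 + 14 semitones = E♭4.
(Also written D♯.)

E♭4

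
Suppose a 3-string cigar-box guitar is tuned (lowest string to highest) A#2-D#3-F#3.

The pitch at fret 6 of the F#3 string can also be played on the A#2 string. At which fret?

F#3 at fret 6 is F#3 + 6 semitones = C4.
The open A#2 string is 8 semitones below the open F#3, so the same pitch on the A#2 string lies at fret 6 + 8 = 14.

14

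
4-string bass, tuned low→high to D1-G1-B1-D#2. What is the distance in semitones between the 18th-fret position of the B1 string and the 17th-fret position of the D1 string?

B1 at fret 18 → F3 (MIDI 53); D1 at fret 17 → G2 (MIDI 43).
53 − 43 = 10, so the two pitches are 10 semitones apart, with F3 the higher.

10 semitones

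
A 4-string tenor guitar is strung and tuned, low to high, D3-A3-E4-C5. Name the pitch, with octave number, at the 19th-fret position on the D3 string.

A4

D3 is MIDI 50. Adding 19 gives 69, which is A4.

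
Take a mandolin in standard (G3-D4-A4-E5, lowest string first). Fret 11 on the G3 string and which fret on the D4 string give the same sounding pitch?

Fret 11 on G3 is MIDI 55 + 11 = 66 (F♯4). On the D4 string (open MIDI 62), that pitch is 66 − 62 = fret 4.

4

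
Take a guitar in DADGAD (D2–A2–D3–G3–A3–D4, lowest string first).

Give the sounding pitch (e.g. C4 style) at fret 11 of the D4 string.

The open D4 string plus 11 semitones: D–D#–E–F–…–B–C–C#.
The walk passes from B into C once, so the octave number goes from 4 to 5.

C#5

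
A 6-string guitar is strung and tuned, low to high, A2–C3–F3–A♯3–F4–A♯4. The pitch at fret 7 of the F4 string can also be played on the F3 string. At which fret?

F4 at fret 7 is F4 + 7 semitones = C5.
The open F3 string is 12 semitones below the open F4, so the same pitch on the F3 string lies at fret 7 + 12 = 19.

19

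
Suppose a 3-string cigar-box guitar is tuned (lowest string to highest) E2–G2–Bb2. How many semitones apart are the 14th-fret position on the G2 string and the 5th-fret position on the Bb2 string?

G2 at fret 14 → A3 (MIDI 57); Bb2 at fret 5 → Eb3 (MIDI 51).
57 − 51 = 6, so the two pitches are 6 semitones apart, with A3 the higher.

6 semitones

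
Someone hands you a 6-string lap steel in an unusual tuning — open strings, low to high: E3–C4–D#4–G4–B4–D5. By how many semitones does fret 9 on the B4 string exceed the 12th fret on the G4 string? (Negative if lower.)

1 semitone

B4 at fret 9 → G#5 (MIDI 80); G4 at fret 12 → G5 (MIDI 79).
80 − 79 = 1, so the two pitches are 1 semitone apart.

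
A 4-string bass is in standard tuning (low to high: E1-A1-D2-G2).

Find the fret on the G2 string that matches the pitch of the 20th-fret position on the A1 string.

A1 at fret 20 is A1 + 20 semitones = F3.
The open G2 string is 10 semitones above the open A1, so the same pitch on the G2 string lies at fret 20 − 10 = 10.

10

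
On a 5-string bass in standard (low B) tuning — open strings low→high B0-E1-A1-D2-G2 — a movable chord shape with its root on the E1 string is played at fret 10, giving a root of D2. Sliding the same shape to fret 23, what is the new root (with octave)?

D♯3

Moving from fret 10 to fret 23 shifts the root by 13 semitones.
D2 up 13 semitones is D♯3.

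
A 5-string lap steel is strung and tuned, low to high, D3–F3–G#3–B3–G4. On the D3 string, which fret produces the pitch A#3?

A#3 is 8 semitones above the open D3 (D–D#–E–F–F#–G–G#–A–A#), so it sits at fret 8.

8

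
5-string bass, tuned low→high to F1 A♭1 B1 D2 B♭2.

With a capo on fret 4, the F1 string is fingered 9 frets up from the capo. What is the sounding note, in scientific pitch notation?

G♭2

The capo raises the open F1 by 4 semitones to A1; fretting 9 more gives F1 + 4 + 9 = F1 + 13 semitones = G♭2.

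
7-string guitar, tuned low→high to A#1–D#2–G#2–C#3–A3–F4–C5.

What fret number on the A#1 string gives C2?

C2 is 2 semitones above the open A#1 (A#–B–C), so it sits at fret 2.

2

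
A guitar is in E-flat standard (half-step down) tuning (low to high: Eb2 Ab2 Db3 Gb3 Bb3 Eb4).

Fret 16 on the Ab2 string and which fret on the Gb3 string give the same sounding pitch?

6

Fret 16 on Ab2 is MIDI 44 + 16 = 60 (C4). On the Gb3 string (open MIDI 54), that pitch is 60 − 54 = fret 6.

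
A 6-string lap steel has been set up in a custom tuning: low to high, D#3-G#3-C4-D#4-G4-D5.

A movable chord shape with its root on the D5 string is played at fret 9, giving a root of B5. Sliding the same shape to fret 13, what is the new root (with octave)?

D#6

Moving from fret 9 to fret 13 shifts the root by 4 semitones.
B5 up 4 semitones is D#6.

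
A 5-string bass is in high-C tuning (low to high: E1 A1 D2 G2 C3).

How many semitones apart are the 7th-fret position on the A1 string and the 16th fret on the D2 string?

14 semitones

A1 at fret 7 → E2 (MIDI 40); D2 at fret 16 → F#3 (MIDI 54).
40 − 54 = -14, so the two pitches are 14 semitones apart, with F#3 the higher.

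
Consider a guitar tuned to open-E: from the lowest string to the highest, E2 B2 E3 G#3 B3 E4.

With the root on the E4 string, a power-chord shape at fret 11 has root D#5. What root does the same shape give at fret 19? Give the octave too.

B5

Moving from fret 11 to fret 19 shifts the root by 8 semitones.
D#5 up 8 semitones is B5.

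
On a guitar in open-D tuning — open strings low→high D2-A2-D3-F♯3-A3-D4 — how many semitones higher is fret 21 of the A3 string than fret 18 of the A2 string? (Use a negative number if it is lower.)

A3 at fret 21 → F♯5 (MIDI 78); A2 at fret 18 → D♯4 (MIDI 63).
78 − 63 = 15, so the two pitches are 15 semitones apart.

15 semitones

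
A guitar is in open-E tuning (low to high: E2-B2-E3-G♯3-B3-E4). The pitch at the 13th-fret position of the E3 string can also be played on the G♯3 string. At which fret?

Fret 13 on E3 is MIDI 52 + 13 = 65 (F4). On the G♯3 string (open MIDI 56), that pitch is 65 − 56 = fret 9.

9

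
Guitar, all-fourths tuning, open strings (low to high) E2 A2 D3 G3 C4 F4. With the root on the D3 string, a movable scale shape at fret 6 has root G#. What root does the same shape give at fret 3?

F

Moving from fret 6 to fret 3 shifts the root by -3 semitones.
G# down 3 semitones is F.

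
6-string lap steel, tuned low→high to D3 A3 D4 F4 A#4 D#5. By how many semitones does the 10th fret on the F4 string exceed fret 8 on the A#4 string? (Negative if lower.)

F4 at fret 10 → D#5 (MIDI 75); A#4 at fret 8 → F#5 (MIDI 78).
75 − 78 = -3, so the two pitches are 3 semitones apart.

-3 semitones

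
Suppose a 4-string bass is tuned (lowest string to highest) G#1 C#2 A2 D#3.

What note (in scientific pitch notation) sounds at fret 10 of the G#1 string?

Each fret is one semitone, so G#1 + 10 = F#2.
(Equivalently spelled Gb2.)

F#2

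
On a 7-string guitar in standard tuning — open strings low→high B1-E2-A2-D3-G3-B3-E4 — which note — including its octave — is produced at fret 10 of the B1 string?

B1 is MIDI 35. Adding 10 gives 45, which is A2.

A2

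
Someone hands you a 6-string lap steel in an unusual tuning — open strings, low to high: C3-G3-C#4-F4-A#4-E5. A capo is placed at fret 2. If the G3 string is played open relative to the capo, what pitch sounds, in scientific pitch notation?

A3

The capo raises the open G3 by 2 semitones to A3; fretting 0 more gives G3 + 2 + 0 = G3 + 2 semitones = A3.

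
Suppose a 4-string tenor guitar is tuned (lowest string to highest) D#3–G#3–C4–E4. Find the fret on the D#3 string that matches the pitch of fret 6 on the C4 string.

15

C4 at fret 6 is C4 + 6 semitones = F#4.
The open D#3 string is 9 semitones below the open C4, so the same pitch on the D#3 string lies at fret 6 + 9 = 15.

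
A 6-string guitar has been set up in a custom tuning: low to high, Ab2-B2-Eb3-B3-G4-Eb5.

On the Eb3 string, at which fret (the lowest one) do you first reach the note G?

4

From Eb3, count semitones up the chromatic scale until reaching G: Eb–E–F–Gb–G — 4 steps.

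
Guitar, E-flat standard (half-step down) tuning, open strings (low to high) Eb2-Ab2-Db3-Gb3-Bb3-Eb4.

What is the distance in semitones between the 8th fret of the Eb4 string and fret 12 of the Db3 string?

10 semitones

Eb4 at fret 8 → B4 (MIDI 71); Db3 at fret 12 → Db4 (MIDI 61).
71 − 61 = 10, so the two pitches are 10 semitones apart, with B4 the higher.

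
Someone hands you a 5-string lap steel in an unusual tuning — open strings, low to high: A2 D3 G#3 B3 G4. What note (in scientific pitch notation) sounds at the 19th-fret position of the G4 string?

The open G4 string plus 19 semitones: G–G#–A–A#–…–C–C#–D.
The walk passes from B into C 2 times, so the octave number goes from 4 to 6.

D6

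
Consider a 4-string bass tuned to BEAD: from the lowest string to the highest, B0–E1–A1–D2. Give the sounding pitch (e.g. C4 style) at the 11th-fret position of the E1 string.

D#2

Each fret is one semitone, so E1 + 11 = D#2.
(Equivalently spelled Eb2.)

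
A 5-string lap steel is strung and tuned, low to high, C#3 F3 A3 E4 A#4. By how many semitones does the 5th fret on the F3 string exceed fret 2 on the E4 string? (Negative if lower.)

-8 semitones

F3 at fret 5 → A#3 (MIDI 58); E4 at fret 2 → F#4 (MIDI 66).
58 − 66 = -8, so the two pitches are 8 semitones apart.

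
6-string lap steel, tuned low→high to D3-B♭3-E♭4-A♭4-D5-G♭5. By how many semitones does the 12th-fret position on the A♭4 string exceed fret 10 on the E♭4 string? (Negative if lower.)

7 semitones

A♭4 at fret 12 → A♭5 (MIDI 80); E♭4 at fret 10 → D♭5 (MIDI 73).
80 − 73 = 7, so the two pitches are 7 semitones apart.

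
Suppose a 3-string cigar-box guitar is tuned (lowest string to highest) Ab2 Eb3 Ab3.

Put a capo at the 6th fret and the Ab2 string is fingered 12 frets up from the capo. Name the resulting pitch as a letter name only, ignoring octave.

D

The capo raises the open Ab2 by 6 semitones to D3; fretting 12 more gives Ab2 + 6 + 12 = Ab2 + 18 semitones, landing on D.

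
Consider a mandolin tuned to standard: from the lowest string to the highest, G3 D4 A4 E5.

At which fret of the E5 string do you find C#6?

C#6 is 9 semitones above the open E5 (E–F–F#–G–G#–A–A#–B–C–C#), so it sits at fret 9.

9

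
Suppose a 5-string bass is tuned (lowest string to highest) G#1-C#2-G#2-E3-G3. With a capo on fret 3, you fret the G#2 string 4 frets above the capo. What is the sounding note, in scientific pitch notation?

The capo raises the open G#2 by 3 semitones to B2; fretting 4 more gives G#2 + 3 + 4 = G#2 + 7 semitones = D#3.

D#3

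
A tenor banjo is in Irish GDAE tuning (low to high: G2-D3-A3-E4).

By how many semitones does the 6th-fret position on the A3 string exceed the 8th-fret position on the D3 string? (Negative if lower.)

5 semitones

A3 at fret 6 → D#4 (MIDI 63); D3 at fret 8 → A#3 (MIDI 58).
63 − 58 = 5, so the two pitches are 5 semitones apart.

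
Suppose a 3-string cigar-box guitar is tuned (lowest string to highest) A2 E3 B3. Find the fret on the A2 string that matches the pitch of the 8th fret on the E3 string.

Fret 8 on E3 is MIDI 52 + 8 = 60 (C4). On the A2 string (open MIDI 45), that pitch is 60 − 45 = fret 15.

15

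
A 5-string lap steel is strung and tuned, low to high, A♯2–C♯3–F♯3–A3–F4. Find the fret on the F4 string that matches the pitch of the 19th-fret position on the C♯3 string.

3

C♯3 at fret 19 is C♯3 + 19 semitones = G♯4.
The open F4 string is 16 semitones above the open C♯3, so the same pitch on the F4 string lies at fret 19 − 16 = 3.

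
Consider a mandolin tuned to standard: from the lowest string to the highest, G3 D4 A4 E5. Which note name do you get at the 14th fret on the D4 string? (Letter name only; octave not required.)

E

D4 is MIDI 62. Adding 14 gives 76; 76 mod 12 = 4, i.e. E.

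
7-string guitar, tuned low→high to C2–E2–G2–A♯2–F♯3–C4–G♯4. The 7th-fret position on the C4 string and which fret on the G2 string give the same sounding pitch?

C4 at fret 7 is C4 + 7 semitones = G4.
The open G2 string is 17 semitones below the open C4, so the same pitch on the G2 string lies at fret 7 + 17 = 24.

24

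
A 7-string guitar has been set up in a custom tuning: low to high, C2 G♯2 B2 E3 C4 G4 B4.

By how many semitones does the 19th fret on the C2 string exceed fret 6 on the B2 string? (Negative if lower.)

C2 at fret 19 → G3 (MIDI 55); B2 at fret 6 → F3 (MIDI 53).
55 − 53 = 2, so the two pitches are 2 semitones apart.

2 semitones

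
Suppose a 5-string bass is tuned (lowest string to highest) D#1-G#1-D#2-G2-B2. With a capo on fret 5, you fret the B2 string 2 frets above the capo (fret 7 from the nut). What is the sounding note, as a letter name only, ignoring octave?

The capo raises the open B2 by 5 semitones to E3; fretting 2 more gives B2 + 5 + 2 = B2 + 7 semitones, landing on F#.
(Also written Gb.)

F#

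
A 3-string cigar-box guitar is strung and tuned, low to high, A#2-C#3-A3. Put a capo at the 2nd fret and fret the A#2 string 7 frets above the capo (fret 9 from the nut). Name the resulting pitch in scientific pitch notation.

The capo raises the open A#2 by 2 semitones to C3; fretting 7 more gives A#2 + 2 + 7 = A#2 + 9 semitones = G3.

G3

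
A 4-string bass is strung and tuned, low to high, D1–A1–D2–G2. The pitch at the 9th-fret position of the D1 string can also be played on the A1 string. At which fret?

2

Fret 9 on D1 is MIDI 26 + 9 = 35 (B1). On the A1 string (open MIDI 33), that pitch is 35 − 33 = fret 2.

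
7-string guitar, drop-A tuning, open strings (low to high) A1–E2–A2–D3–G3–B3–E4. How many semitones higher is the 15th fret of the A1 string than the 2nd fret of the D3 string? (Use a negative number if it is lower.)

-4 semitones

A1 at fret 15 → C3 (MIDI 48); D3 at fret 2 → E3 (MIDI 52).
48 − 52 = -4, so the two pitches are 4 semitones apart.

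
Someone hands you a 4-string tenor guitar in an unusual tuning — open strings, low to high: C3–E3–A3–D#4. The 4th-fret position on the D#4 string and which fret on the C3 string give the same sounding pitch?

19

D#4 at fret 4 is D#4 + 4 semitones = G4.
The open C3 string is 15 semitones below the open D#4, so the same pitch on the C3 string lies at fret 4 + 15 = 19.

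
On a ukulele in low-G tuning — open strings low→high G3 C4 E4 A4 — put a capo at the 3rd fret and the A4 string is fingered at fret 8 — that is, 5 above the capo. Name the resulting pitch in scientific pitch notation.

F5

The capo raises the open A4 by 3 semitones to C5; fretting 5 more gives A4 + 3 + 5 = A4 + 8 semitones = F5.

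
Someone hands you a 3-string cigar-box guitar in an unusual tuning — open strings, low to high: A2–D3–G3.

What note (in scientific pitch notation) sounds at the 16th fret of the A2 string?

D♭4

A2 is MIDI 45. Adding 16 gives 61, which is D♭4.
(Equivalently spelled C♯4.)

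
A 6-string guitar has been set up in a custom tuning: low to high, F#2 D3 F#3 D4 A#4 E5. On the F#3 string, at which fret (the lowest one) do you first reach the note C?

6

From F#3, count semitones up the chromatic scale until reaching C: F#–G–G#–A–A#–B–C — 6 steps.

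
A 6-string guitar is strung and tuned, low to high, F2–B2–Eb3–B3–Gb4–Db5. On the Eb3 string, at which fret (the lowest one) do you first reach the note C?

From Eb3, count semitones up the chromatic scale until reaching C: Eb–E–F–Gb–G–Ab–A–Bb–B–C — 9 steps.

9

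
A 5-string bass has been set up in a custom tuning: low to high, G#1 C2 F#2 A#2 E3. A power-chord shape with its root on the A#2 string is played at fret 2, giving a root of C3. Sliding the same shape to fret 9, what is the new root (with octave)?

G3

Moving from fret 2 to fret 9 shifts the root by 7 semitones.
C3 up 7 semitones is G3.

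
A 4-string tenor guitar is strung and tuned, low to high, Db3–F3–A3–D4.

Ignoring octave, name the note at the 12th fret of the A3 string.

A

The open A3 string plus 12 semitones: A–Bb–B–C–…–G–Ab–A.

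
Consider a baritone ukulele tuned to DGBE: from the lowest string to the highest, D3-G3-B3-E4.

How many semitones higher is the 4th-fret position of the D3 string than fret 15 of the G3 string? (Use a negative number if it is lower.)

-16 semitones

D3 at fret 4 → F#3 (MIDI 54); G3 at fret 15 → A#4 (MIDI 70).
54 − 70 = -16, so the two pitches are 16 semitones apart.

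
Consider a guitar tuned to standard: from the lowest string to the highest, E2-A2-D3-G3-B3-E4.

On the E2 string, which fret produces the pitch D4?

22

D4 is 22 semitones above the open E2 (E–F–F#–G–…–C–C#–D), so it sits at fret 22.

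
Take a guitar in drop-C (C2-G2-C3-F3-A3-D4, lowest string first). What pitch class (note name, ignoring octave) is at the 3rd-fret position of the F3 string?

Each fret is one semitone, so F3 + 3 = G♯.
(Equivalently spelled A♭.)

G♯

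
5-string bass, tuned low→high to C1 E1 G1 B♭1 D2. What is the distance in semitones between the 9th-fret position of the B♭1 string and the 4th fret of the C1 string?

15 semitones

B♭1 at fret 9 → G2 (MIDI 43); C1 at fret 4 → E1 (MIDI 28).
43 − 28 = 15, so the two pitches are 15 semitones apart, with G2 the higher.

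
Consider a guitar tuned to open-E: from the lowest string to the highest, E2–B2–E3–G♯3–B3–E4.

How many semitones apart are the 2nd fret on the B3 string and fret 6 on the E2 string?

B3 at fret 2 → C♯4 (MIDI 61); E2 at fret 6 → A♯2 (MIDI 46).
61 − 46 = 15, so the two pitches are 15 semitones apart, with C♯4 the higher.

15 semitones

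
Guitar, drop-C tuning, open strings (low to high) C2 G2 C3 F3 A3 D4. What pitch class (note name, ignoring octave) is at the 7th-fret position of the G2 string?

D

The open G2 string plus 7 semitones: G–G#–A–A#–B–C–C#–D.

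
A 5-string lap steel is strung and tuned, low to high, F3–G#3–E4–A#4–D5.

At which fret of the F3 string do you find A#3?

A#3 is 5 semitones above the open F3 (F–F#–G–G#–A–A#), so it sits at fret 5.

5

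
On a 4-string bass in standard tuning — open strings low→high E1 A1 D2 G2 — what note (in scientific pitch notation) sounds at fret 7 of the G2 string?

D3

Each fret is one semitone, so G2 + 7 = D3.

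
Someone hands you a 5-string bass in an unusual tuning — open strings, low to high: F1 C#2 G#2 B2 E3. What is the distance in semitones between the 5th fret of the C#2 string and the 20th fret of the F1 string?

7 semitones

C#2 at fret 5 → F#2 (MIDI 42); F1 at fret 20 → C#3 (MIDI 49).
42 − 49 = -7, so the two pitches are 7 semitones apart, with C#3 the higher.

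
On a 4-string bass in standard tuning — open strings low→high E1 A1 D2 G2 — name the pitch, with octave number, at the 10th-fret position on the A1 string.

Each fret is one semitone, so A1 + 10 = G2.

G2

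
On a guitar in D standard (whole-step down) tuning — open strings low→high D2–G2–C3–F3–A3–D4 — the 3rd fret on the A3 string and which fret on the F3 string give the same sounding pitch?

7

A3 at fret 3 is A3 + 3 semitones = C4.
The open F3 string is 4 semitones below the open A3, so the same pitch on the F3 string lies at fret 3 + 4 = 7.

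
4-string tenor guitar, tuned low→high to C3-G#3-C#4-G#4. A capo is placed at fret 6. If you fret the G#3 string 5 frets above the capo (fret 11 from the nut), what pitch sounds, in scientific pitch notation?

The capo raises the open G#3 by 6 semitones to D4; fretting 5 more gives G#3 + 6 + 5 = G#3 + 11 semitones = G4.

G4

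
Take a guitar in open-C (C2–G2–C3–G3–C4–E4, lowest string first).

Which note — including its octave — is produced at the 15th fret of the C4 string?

D#5

The open C4 string plus 15 semitones: C–C#–D–D#–…–C#–D–D#.
The walk passes from B into C once, so the octave number goes from 4 to 5.
(Equivalently spelled Eb5.)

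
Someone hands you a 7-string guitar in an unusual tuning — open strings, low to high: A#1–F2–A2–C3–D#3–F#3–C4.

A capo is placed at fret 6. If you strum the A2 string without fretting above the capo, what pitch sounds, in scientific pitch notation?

D#3

The capo raises the open A2 by 6 semitones to D#3; fretting 0 more gives A2 + 6 + 0 = A2 + 6 semitones = D#3.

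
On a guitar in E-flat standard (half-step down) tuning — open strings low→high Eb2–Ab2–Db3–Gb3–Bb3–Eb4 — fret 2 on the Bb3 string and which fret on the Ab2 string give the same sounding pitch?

Bb3 at fret 2 is Bb3 + 2 semitones = C4.
The open Ab2 string is 14 semitones below the open Bb3, so the same pitch on the Ab2 string lies at fret 2 + 14 = 16.

16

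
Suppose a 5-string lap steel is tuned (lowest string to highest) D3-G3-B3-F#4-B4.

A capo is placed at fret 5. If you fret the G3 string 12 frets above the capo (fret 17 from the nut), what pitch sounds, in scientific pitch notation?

C5

The capo raises the open G3 by 5 semitones to C4; fretting 12 more gives G3 + 5 + 12 = G3 + 17 semitones = C5.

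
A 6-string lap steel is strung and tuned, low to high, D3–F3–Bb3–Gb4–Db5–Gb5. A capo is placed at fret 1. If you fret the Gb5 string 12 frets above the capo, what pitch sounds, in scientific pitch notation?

The capo raises the open Gb5 by 1 semitone to G5; fretting 12 more gives Gb5 + 1 + 12 = Gb5 + 13 semitones = G6.

G6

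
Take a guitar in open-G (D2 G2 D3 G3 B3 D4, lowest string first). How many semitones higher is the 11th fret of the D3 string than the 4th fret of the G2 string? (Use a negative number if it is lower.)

14 semitones

D3 at fret 11 → C#4 (MIDI 61); G2 at fret 4 → B2 (MIDI 47).
61 − 47 = 14, so the two pitches are 14 semitones apart.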